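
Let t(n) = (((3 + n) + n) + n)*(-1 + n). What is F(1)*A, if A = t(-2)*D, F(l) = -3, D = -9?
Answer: 243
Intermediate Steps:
t(n) = (-1 + n)*(3 + 3*n) (t(n) = ((3 + 2*n) + n)*(-1 + n) = (3 + 3*n)*(-1 + n) = (-1 + n)*(3 + 3*n))
A = -81 (A = (-3 + 3*(-2)**2)*(-9) = (-3 + 3*4)*(-9) = (-3 + 12)*(-9) = 9*(-9) = -81)
F(1)*A = -3*(-81) = 243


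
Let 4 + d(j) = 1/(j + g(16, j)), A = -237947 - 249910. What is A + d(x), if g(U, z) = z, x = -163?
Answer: -159042687/326 ≈ -4.8786e+5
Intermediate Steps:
A = -487857
d(j) = -4 + 1/(2*j) (d(j) = -4 + 1/(j + j) = -4 + 1/(2*j))
A + d(x) = -487857 + (-4 + (½)/(-163)) = -487857 + (-4 + (½)*(-1/163)) = -487857 + (-4 - 1/326) = -487857 - 1305/326 = -159042687/326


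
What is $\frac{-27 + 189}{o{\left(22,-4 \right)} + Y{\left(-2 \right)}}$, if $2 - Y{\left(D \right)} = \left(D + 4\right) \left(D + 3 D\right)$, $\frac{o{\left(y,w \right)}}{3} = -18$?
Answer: $- \frac{9}{2} \approx -4.5$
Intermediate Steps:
$o{\left(y,w \right)} = -54$ ($o{\left(y,w \right)} = 3 \left(-18\right) = -54$)
$Y{\left(D \right)} = 2 - 4 D \left(4 + D\right)$ ($Y{\left(D \right)} = 2 - \left(D + 4\right) \left(D + 3 D\right) = 2 - \left(4 + D\right) 4 D = 2 - 4 D \left(4 + D\right)$)
$\frac{-27 + 189}{o{\left(22,-4 \right)} + Y{\left(-2 \right)}} = \frac{-27 + 189}{-54 - \left(-34 + 16\right)} = \frac{162}{-54 + \left(2 + 32 - 16\right)} = \frac{162}{-54 + 18} = \frac{162}{-36} = 162 \left(- \frac{1}{36}\right) = - \frac{9}{2}$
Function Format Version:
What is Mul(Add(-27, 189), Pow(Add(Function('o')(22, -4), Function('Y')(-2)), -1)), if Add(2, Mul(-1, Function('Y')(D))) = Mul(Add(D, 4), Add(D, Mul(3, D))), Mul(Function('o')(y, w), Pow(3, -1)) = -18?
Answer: Rational(-9, 2) ≈ -4.5000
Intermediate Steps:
Function('o')(y, w) = -54 (Function('o')(y, w) = Mul(3, -18) = -54)
Function('Y')(D) = Add(2, Mul(-4, D, Add(4, D))) (Function('Y')(D) = Add(2, Mul(-1, Mul(Add(D, 4), Add(D, Mul(3, D))))) = Add(2, Mul(-1, Mul(Add(4, D), Mul(4, D)))) = Add(2, Mul(-1, Mul(4, D, Add(4, D)))) = Add(2, Mul(-4, D, Add(4, D))))
Mul(Add(-27, 189), Pow(Add(Function('o')(22, -4), Function('Y')(-2)), -1)) = Mul(Add(-27, 189), Pow(Add(-54, Add(2, Mul(-16, -2), Mul(-4, Pow(-2, 2)))), -1)) = Mul(162, Pow(Add(-54, Add(2, 32, Mul(-4, 4))), -1)) = Mul(162, Pow(Add(-54, Add(2, 32, -16)), -1)) = Mul(162, Pow(Add(-54, 18), -1)) = Mul(162, Pow(-36, -1)) = Mul(162, Rational(-1, 36)) = Rational(-9, 2)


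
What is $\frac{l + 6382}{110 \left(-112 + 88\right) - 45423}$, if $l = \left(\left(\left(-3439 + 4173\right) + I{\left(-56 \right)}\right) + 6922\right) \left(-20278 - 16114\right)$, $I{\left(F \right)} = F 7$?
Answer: $\frac{264345106}{48063} \approx 5500.0$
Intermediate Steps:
$I{\left(F \right)} = 7 F$
$l = -264351488$ ($l = \left(\left(\left(-3439 + 4173\right) + 7 \left(-56\right)\right) + 6922\right) \left(-20278 - 16114\right) = \left(\left(734 - 392\right) + 6922\right) \left(-36392\right) = \left(342 + 6922\right) \left(-36392\right) = 7264 \left(-36392\right) = -264351488$)
$\frac{l + 6382}{110 \left(-112 + 88\right) - 45423} = \frac{-264351488 + 6382}{110 \left(-112 + 88\right) - 45423} = - \frac{264345106}{110 \left(-24\right) - 45423} = - \frac{264345106}{-2640 - 45423} = - \frac{264345106}{-48063} = \left(-264345106\right) \left(- \frac{1}{48063}\right) = \frac{264345106}{48063}$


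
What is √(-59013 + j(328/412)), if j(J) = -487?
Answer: 10*I*√595 ≈ 243.93*I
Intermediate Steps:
√(-59013 + j(328/412)) = √(-59013 - 487) = √(-59500) = 10*I*√595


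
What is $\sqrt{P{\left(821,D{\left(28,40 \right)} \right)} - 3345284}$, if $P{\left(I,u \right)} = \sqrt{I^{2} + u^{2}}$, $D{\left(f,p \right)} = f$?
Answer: $\sqrt{-3345284 + 5 \sqrt{26993}} \approx 1828.8 i$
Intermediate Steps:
$\sqrt{P{\left(821,D{\left(28,40 \right)} \right)} - 3345284} = \sqrt{\sqrt{821^{2} + 28^{2}} - 3345284} = \sqrt{\sqrt{674041 + 784} - 3345284} = \sqrt{\sqrt{674825} - 3345284} = \sqrt{5 \sqrt{26993} - 3345284} = \sqrt{-3345284 + 5 \sqrt{26993}}$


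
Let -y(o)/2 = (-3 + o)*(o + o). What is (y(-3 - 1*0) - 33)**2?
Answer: 11025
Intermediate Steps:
y(o) = -4*o*(-3 + o) (y(o) = -2*(-3 + o)*(o + o) = -2*(-3 + o)*2*o = -4*o*(-3 + o))
(y(-3 - 1*0) - 33)**2 = (4*(-3 - 1*0)*(3 - (-3 - 1*0)) - 33)**2 = (4*(-3 + 0)*(3 - (-3 + 0)) - 33)**2 = (4*(-3)*(3 - 1*(-3)) - 33)**2 = (4*(-3)*(3 + 3) - 33)**2 = (4*(-3)*6 - 33)**2 = (-72 - 33)**2 = (-105)**2 = 11025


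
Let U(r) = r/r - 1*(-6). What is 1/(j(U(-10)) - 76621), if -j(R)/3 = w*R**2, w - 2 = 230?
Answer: -1/110725 ≈ -9.0314e-6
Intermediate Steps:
w = 232 (w = 2 + 230 = 232)
U(r) = 7 (U(r) = 1 + 6 = 7)
j(R) = -696*R**2
1/(j(U(-10)) - 76621) = 1/(-696*7**2 - 76621) = 1/(-696*49 - 76621) = 1/(-34104 - 76621) = 1/(-110725) = -1/110725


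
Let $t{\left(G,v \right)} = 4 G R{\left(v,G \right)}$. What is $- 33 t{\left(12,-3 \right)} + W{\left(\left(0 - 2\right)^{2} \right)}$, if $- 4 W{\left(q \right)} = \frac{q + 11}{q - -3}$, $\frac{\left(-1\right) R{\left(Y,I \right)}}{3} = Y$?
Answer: $- \frac{399183}{28} \approx -14257.0$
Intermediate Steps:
$R{\left(Y,I \right)} = - 3 Y$
$t{\left(G,v \right)} = - 12 G v$ ($t{\left(G,v \right)} = 4 G \left(- 3 v\right) = - 12 G v$)
$W{\left(q \right)} = - \frac{11 + q}{4 \left(3 + q\right)}$ ($W{\left(q \right)} = - \frac{\left(q + 11\right) \frac{1}{q - -3}}{4} = - \frac{\left(11 + q\right) \frac{1}{q + 3}}{4} = - \frac{\left(11 + q\right) \frac{1}{3 + q}}{4} = - \frac{\frac{1}{3 + q} \left(11 + q\right)}{4} = - \frac{11 + q}{4 \left(3 + q\right)}$)
$- 33 t{\left(12,-3 \right)} + W{\left(\left(0 - 2\right)^{2} \right)} = - 33 \left(\left(-12\right) 12 \left(-3\right)\right) + \frac{-11 - \left(0 - 2\right)^{2}}{4 \left(3 + \left(0 - 2\right)^{2}\right)} = \left(-33\right) 432 + \frac{-11 - \left(-2\right)^{2}}{4 \left(3 + \left(-2\right)^{2}\right)} = -14256 + \frac{-11 - 4}{4 \left(3 + 4\right)} = -14256 + \frac{-11 - 4}{4 \cdot 7} = -14256 + \frac{1}{4} \cdot \frac{1}{7} \left(-15\right) = -14256 - \frac{15}{28} = - \frac{399183}{28}$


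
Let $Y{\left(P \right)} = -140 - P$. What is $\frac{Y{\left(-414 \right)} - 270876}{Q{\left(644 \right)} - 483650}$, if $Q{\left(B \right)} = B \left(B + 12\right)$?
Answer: $\frac{135301}{30593} \approx 4.4226$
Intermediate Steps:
$Q{\left(B \right)} = B \left(12 + B\right)$
$\frac{Y{\left(-414 \right)} - 270876}{Q{\left(644 \right)} - 483650} = \frac{\left(-140 - -414\right) - 270876}{644 \left(12 + 644\right) - 483650} = \frac{\left(-140 + 414\right) - 270876}{644 \cdot 656 - 483650} = \frac{274 - 270876}{422464 - 483650} = - \frac{270602}{-61186} = \left(-270602\right) \left(- \frac{1}{61186}\right) = \frac{135301}{30593}$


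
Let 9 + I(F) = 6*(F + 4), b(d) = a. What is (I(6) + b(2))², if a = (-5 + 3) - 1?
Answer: 2304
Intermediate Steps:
a = -3 (a = -2 - 1 = -3)
b(d) = -3
I(F) = 15 + 6*F (I(F) = -9 + 6*(F + 4) = -9 + 6*(4 + F) = -9 + (24 + 6*F) = 15 + 6*F)
(I(6) + b(2))² = ((15 + 6*6) - 3)² = ((15 + 36) - 3)² = (51 - 3)² = 48² = 2304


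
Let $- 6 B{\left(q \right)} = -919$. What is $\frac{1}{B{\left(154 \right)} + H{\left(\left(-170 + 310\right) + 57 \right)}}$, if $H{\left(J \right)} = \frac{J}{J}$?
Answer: $\frac{6}{925} \approx 0.0064865$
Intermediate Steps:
$B{\left(q \right)} = \frac{919}{6}$ ($B{\left(q \right)} = \left(- \frac{1}{6}\right) \left(-919\right) = \frac{919}{6}$)
$H{\left(J \right)} = 1$
$\frac{1}{B{\left(154 \right)} + H{\left(\left(-170 + 310\right) + 57 \right)}} = \frac{1}{\frac{919}{6} + 1} = \frac{1}{\frac{925}{6}} = \frac{6}{925}$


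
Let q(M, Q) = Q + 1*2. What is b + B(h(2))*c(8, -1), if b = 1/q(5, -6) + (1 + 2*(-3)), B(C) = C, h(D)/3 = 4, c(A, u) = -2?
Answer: -117/4 ≈ -29.250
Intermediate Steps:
q(M, Q) = 2 + Q (q(M, Q) = Q + 2 = 2 + Q)
h(D) = 12 (h(D) = 3*4 = 12)
b = -21/4 (b = 1/(2 - 6) + (1 + 2*(-3)) = 1/(-4) + (1 - 6) = -¼ - 5 = -21/4 ≈ -5.2500)
b + B(h(2))*c(8, -1) = -21/4 + 12*(-2) = -21/4 - 24 = -117/4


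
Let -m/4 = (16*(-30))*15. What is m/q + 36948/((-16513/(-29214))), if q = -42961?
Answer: 46371579365592/709414993 ≈ 65366.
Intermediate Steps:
m = 28800 (m = -4*16*(-30)*15 = -(-1920)*15 = -4*(-7200) = 28800)
m/q + 36948/((-16513/(-29214))) = 28800/(-42961) + 36948/((-16513/(-29214))) = 28800*(-1/42961) + 36948/((-16513*(-1/29214))) = -28800/42961 + 36948/(16513/29214) = -28800/42961 + 36948*(29214/16513) = -28800/42961 + 1079398872/16513 = 46371579365592/709414993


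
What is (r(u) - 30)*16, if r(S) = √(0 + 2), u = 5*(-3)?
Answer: -480 + 16*√2 ≈ -457.37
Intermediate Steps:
u = -15
r(S) = √2
(r(u) - 30)*16 = (√2 - 30)*16 = (-30 + √2)*16 = -480 + 16*√2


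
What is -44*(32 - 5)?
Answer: -1188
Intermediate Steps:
-44*(32 - 5) = -44*27 = -1188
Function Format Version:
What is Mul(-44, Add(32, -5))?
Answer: -1188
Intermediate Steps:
Mul(-44, Add(32, -5)) = Mul(-44, 27) = -1188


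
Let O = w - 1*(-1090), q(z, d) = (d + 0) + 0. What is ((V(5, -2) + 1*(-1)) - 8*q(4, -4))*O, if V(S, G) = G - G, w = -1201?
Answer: -3441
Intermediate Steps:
q(z, d) = d (q(z, d) = d + 0 = d)
V(S, G) = 0
O = -111 (O = -1201 - 1*(-1090) = -1201 + 1090 = -111)
((V(5, -2) + 1*(-1)) - 8*q(4, -4))*O = ((0 + 1*(-1)) - 8*(-4))*(-111) = ((0 - 1) + 32)*(-111) = (-1 + 32)*(-111) = 31*(-111) = -3441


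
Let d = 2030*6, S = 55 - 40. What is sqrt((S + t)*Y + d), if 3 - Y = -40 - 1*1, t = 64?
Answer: 2*sqrt(3914) ≈ 125.12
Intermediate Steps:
S = 15
Y = 44 (Y = 3 - (-40 - 1*1) = 3 - (-40 - 1) = 3 - 1*(-41) = 3 + 41 = 44)
d = 12180
sqrt((S + t)*Y + d) = sqrt((15 + 64)*44 + 12180) = sqrt(79*44 + 12180) = sqrt(3476 + 12180) = sqrt(15656) = 2*sqrt(3914)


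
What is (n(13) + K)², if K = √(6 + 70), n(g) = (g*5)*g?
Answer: 714101 + 3380*√19 ≈ 7.2883e+5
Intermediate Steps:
n(g) = 5*g² (n(g) = (5*g)*g = 5*g²)
K = 2*√19 (K = √76 = 2*√19 ≈ 8.7178)
(n(13) + K)² = (5*13² + 2*√19)² = (5*169 + 2*√19)² = (845 + 2*√19)²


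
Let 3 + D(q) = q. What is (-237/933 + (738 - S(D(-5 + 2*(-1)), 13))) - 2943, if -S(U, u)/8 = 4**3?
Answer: -526602/311 ≈ -1693.3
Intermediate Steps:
D(q) = -3 + q
S(U, u) = -512 (S(U, u) = -8*4**3 = -8*64 = -512)
(-237/933 + (738 - S(D(-5 + 2*(-1)), 13))) - 2943 = (-237/933 + (738 - 1*(-512))) - 2943 = (-237*1/933 + (738 + 512)) - 2943 = (-79/311 + 1250) - 2943 = 388671/311 - 2943 = -526602/311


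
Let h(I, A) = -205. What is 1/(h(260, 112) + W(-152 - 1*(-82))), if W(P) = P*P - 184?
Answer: 1/4511 ≈ 0.00022168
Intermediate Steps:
W(P) = -184 + P² (W(P) = P² - 184 = -184 + P²)
1/(h(260, 112) + W(-152 - 1*(-82))) = 1/(-205 + (-184 + (-152 - 1*(-82))²)) = 1/(-205 + (-184 + (-152 + 82)²)) = 1/(-205 + (-184 + (-70)²)) = 1/(-205 + (-184 + 4900)) = 1/(-205 + 4716) = 1/4511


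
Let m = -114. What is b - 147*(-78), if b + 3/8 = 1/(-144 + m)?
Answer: 11832521/1032 ≈ 11466.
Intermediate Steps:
b = -391/1032 (b = -3/8 + 1/(-144 - 114) = -3/8 + 1/(-258) = -3/8 - 1/258 = -391/1032 ≈ -0.37888)
b - 147*(-78) = -391/1032 - 147*(-78) = -391/1032 + 11466 = 11832521/1032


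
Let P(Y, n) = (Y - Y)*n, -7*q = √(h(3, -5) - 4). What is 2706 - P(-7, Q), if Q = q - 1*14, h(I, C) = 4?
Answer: 2706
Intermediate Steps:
q = 0 (q = -√(4 - 4)/7 = -√0/7 = -⅐*0 = 0)
Q = -14 (Q = 0 - 1*14 = 0 - 14 = -14)
P(Y, n) = 0 (P(Y, n) = 0*n = 0)
2706 - P(-7, Q) = 2706 - 1*0 = 2706 + 0 = 2706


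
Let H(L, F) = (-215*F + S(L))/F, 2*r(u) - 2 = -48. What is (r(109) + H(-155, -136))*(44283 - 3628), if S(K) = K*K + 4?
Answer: -2292820035/136 ≈ -1.6859e+7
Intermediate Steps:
S(K) = 4 + K**2 (S(K) = K**2 + 4 = 4 + K**2)
r(u) = -23 (r(u) = 1 + (1/2)*(-48) = 1 - 24 = -23)
H(L, F) = (4 + L**2 - 215*F)/F (H(L, F) = (-215*F + (4 + L**2))/F = (4 + L**2 - 215*F)/F)
(r(109) + H(-155, -136))*(44283 - 3628) = (-23 + (4 + (-155)**2 - 215*(-136))/(-136))*(44283 - 3628) = (-23 - (4 + 24025 + 29240)/136)*40655 = (-23 - 1/136*53269)*40655 = (-23 - 53269/136)*40655 = -56397/136*40655 = -2292820035/136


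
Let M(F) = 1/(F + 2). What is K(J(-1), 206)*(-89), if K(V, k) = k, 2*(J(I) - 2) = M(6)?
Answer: -18334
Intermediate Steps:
M(F) = 1/(2 + F)
J(I) = 33/16 (J(I) = 2 + 1/(2*(2 + 6)) = 2 + (1/2)/8 = 2 + (1/2)*(1/8) = 2 + 1/16 = 33/16)
K(J(-1), 206)*(-89) = 206*(-89) = -18334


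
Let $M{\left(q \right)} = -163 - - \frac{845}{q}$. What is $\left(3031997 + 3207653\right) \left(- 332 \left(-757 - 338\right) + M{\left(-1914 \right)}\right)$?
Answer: $\frac{2169846813981725}{957} \approx 2.2673 \cdot 10^{12}$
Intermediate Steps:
$M{\left(q \right)} = -163 + \frac{845}{q}$
$\left(3031997 + 3207653\right) \left(- 332 \left(-757 - 338\right) + M{\left(-1914 \right)}\right) = \left(3031997 + 3207653\right) \left(- 332 \left(-757 - 338\right) - \left(163 - \frac{845}{-1914}\right)\right) = 6239650 \left(\left(-332\right) \left(-1095\right) + \left(-163 + 845 \left(- \frac{1}{1914}\right)\right)\right) = 6239650 \left(363540 - \frac{312827}{1914}\right) = 6239650 \cdot \frac{695502733}{1914} = \frac{2169846813981725}{957}$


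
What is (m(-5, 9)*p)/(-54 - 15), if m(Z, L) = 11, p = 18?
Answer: -66/23 ≈ -2.8696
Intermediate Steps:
(m(-5, 9)*p)/(-54 - 15) = (11*18)/(-54 - 15) = 198/(-69) = 198*(-1/69) = -66/23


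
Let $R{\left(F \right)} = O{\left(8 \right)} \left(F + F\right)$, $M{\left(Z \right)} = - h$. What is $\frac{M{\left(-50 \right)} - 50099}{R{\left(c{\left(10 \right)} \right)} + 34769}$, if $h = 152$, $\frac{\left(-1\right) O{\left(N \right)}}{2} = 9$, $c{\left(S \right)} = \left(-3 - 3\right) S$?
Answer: $- \frac{50251}{36929} \approx -1.3607$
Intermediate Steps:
$c{\left(S \right)} = - 6 S$
$O{\left(N \right)} = -18$ ($O{\left(N \right)} = \left(-2\right) 9 = -18$)
$M{\left(Z \right)} = -152$ ($M{\left(Z \right)} = \left(-1\right) 152 = -152$)
$R{\left(F \right)} = - 36 F$ ($R{\left(F \right)} = - 18 \left(F + F\right) = - 18 \cdot 2 F = - 36 F$)
$\frac{M{\left(-50 \right)} - 50099}{R{\left(c{\left(10 \right)} \right)} + 34769} = \frac{-152 - 50099}{- 36 \left(\left(-6\right) 10\right) + 34769} = - \frac{50251}{\left(-36\right) \left(-60\right) + 34769} = - \frac{50251}{2160 + 34769} = - \frac{50251}{36929}$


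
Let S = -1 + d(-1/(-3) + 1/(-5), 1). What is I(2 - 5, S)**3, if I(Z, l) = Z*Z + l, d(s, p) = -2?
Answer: 216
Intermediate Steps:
S = -3 (S = -1 - 2 = -3)
I(Z, l) = l + Z**2 (I(Z, l) = Z**2 + l = l + Z**2)
I(2 - 5, S)**3 = (-3 + (2 - 5)**2)**3 = (-3 + (-3)**2)**3 = (-3 + 9)**3 = 6**3 = 216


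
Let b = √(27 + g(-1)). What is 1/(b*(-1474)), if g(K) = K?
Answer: -√26/38324 ≈ -0.00013305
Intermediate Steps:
b = √26 (b = √(27 - 1) = √26 ≈ 5.0990)
1/(b*(-1474)) = 1/(√26*(-1474)) = 1/(-1474*√26) = -√26/38324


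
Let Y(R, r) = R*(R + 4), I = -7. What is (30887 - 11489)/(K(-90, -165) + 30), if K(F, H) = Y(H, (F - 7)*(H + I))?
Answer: 6466/8865 ≈ 0.72939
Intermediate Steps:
Y(R, r) = R*(4 + R)
K(F, H) = H*(4 + H)
(30887 - 11489)/(K(-90, -165) + 30) = (30887 - 11489)/(-165*(4 - 165) + 30) = 19398/(-165*(-161) + 30) = 19398/(26565 + 30) = 19398/26595 = 19398*(1/26595) = 6466/8865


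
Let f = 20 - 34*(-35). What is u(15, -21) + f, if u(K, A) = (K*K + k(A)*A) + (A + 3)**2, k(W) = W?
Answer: 2200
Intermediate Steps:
u(K, A) = A**2 + K**2 + (3 + A)**2 (u(K, A) = (K*K + A*A) + (A + 3)**2 = (K**2 + A**2) + (3 + A)**2 = (A**2 + K**2) + (3 + A)**2 = A**2 + K**2 + (3 + A)**2)
f = 1210 (f = 20 + 1190 = 1210)
u(15, -21) + f = ((-21)**2 + 15**2 + (3 - 21)**2) + 1210 = (441 + 225 + (-18)**2) + 1210 = (441 + 225 + 324) + 1210 = 990 + 1210 = 2200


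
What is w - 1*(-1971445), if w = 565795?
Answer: 2537240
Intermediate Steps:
w - 1*(-1971445) = 565795 - 1*(-1971445) = 565795 + 1971445 = 2537240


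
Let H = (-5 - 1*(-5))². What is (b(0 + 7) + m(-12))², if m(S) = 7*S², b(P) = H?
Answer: 1016064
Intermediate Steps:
H = 0 (H = (-5 + 5)² = 0² = 0)
b(P) = 0
(b(0 + 7) + m(-12))² = (0 + 7*(-12)²)² = (0 + 7*144)² = (0 + 1008)² = 1008² = 1016064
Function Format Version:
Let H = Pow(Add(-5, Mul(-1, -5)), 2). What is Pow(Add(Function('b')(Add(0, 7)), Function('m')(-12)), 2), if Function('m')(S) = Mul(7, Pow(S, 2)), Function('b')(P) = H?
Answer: 1016064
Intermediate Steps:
H = 0 (H = Pow(Add(-5, 5), 2) = Pow(0, 2) = 0)
Function('b')(P) = 0
Pow(Add(Function('b')(Add(0, 7)), Function('m')(-12)), 2) = Pow(Add(0, Mul(7, Pow(-12, 2))), 2) = Pow(Add(0, Mul(7, 144)), 2) = Pow(Add(0, 1008), 2) = Pow(1008, 2) = 1016064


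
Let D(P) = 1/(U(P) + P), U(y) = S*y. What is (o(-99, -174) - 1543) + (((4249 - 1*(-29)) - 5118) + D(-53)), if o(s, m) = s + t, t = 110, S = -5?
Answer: -502863/212 ≈ -2372.0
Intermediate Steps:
U(y) = -5*y
D(P) = -1/(4*P) (D(P) = 1/(-5*P + P) = 1/(-4*P) = -1/(4*P))
o(s, m) = 110 + s (o(s, m) = s + 110 = 110 + s)
(o(-99, -174) - 1543) + (((4249 - 1*(-29)) - 5118) + D(-53)) = ((110 - 99) - 1543) + (((4249 - 1*(-29)) - 5118) - 1/4/(-53)) = (11 - 1543) + (((4249 + 29) - 5118) - 1/4*(-1/53)) = -1532 + ((4278 - 5118) + 1/212) = -1532 + (-840 + 1/212) = -1532 - 178079/212 = -502863/212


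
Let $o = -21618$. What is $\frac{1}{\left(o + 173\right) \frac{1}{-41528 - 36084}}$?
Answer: $\frac{77612}{21445} \approx 3.6191$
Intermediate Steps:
$\frac{1}{\left(o + 173\right) \frac{1}{-41528 - 36084}} = \frac{1}{\left(-21618 + 173\right) \frac{1}{-41528 - 36084}} = \frac{1}{\left(-21445\right) \frac{1}{-77612}} = \frac{1}{\left(-21445\right) \left(- \frac{1}{77612}\right)} = \frac{1}{\frac{21445}{77612}} = \frac{77612}{21445}$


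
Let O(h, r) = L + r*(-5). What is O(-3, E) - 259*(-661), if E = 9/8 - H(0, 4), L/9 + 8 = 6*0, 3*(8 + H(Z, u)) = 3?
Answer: 1368691/8 ≈ 1.7109e+5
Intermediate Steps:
H(Z, u) = -7 (H(Z, u) = -8 + (⅓)*3 = -8 + 1 = -7)
L = -72 (L = -72 + 9*(6*0) = -72 + 9*0 = -72 + 0 = -72)
E = 65/8 (E = 9/8 - 1*(-7) = 9*(⅛) + 7 = 9/8 + 7 = 65/8 ≈ 8.1250)
O(h, r) = -72 - 5*r (O(h, r) = -72 + r*(-5) = -72 - 5*r)
O(-3, E) - 259*(-661) = (-72 - 5*65/8) - 259*(-661) = (-72 - 325/8) + 171199 = -901/8 + 171199 = 1368691/8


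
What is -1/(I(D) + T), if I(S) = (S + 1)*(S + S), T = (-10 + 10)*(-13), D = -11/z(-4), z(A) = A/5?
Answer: -8/3245 ≈ -0.0024653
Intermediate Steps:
z(A) = A/5 (z(A) = A*(⅕) = A/5)
D = 55/4 (D = -11/((⅕)*(-4)) = -11/(-⅘) = -11*(-5/4) = 55/4 ≈ 13.750)
T = 0 (T = 0*(-13) = 0)
I(S) = 2*S*(1 + S) (I(S) = (1 + S)*(2*S) = 2*S*(1 + S))
-1/(I(D) + T) = -1/(2*(55/4)*(1 + 55/4) + 0) = -1/(2*(55/4)*(59/4) + 0) = -1/(3245/8 + 0) = -1/3245/8 = -1*8/3245 = -8/3245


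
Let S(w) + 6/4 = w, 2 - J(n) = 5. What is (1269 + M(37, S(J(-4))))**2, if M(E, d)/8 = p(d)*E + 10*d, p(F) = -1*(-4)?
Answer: 4380649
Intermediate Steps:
p(F) = 4
J(n) = -3 (J(n) = 2 - 1*5 = 2 - 5 = -3)
S(w) = -3/2 + w
M(E, d) = 32*E + 80*d (M(E, d) = 8*(4*E + 10*d) = 32*E + 80*d)
(1269 + M(37, S(J(-4))))**2 = (1269 + (32*37 + 80*(-3/2 - 3)))**2 = (1269 + (1184 + 80*(-9/2)))**2 = (1269 + (1184 - 360))**2 = (1269 + 824)**2 = 2093**2 = 4380649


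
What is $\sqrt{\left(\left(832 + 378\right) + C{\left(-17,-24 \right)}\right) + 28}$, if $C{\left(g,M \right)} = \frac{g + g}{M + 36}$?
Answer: $\frac{\sqrt{44466}}{6} \approx 35.145$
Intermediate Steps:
$C{\left(g,M \right)} = \frac{2 g}{36 + M}$
$\sqrt{\left(\left(832 + 378\right) + C{\left(-17,-24 \right)}\right) + 28} = \sqrt{\left(\left(832 + 378\right) + 2 \left(-17\right) \frac{1}{36 - 24}\right) + 28} = \sqrt{\left(1210 + 2 \left(-17\right) \frac{1}{12}\right) + 28} = \sqrt{\left(1210 - \frac{17}{6}\right) + 28} = \sqrt{\frac{7243}{6} + 28} = \sqrt{\frac{7411}{6}} = \frac{\sqrt{44466}}{6}$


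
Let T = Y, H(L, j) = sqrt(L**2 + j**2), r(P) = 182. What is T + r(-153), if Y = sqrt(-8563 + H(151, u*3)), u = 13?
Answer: 182 + sqrt(-8563 + sqrt(24322)) ≈ 182.0 + 91.69*I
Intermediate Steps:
Y = sqrt(-8563 + sqrt(24322)) (Y = sqrt(-8563 + sqrt(151**2 + (13*3)**2)) = sqrt(-8563 + sqrt(22801 + 39**2)) = sqrt(-8563 + sqrt(22801 + 1521)) = sqrt(-8563 + sqrt(24322)) ≈ 91.69*I)
T = sqrt(-8563 + sqrt(24322)) ≈ 91.69*I
T + r(-153) = sqrt(-8563 + sqrt(24322)) + 182 = 182 + sqrt(-8563 + sqrt(24322))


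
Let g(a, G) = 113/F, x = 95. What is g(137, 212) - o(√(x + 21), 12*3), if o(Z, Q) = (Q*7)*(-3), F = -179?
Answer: 135211/179 ≈ 755.37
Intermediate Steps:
g(a, G) = -113/179 (g(a, G) = 113/(-179) = 113*(-1/179) = -113/179)
o(Z, Q) = -21*Q (o(Z, Q) = (7*Q)*(-3) = -21*Q)
g(137, 212) - o(√(x + 21), 12*3) = -113/179 - (-21)*12*3 = -113/179 - (-21)*36 = -113/179 - 1*(-756) = -113/179 + 756 = 135211/179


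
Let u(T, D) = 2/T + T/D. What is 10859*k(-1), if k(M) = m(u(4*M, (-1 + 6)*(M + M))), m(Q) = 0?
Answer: 0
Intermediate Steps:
k(M) = 0
10859*k(-1) = 10859*0 = 0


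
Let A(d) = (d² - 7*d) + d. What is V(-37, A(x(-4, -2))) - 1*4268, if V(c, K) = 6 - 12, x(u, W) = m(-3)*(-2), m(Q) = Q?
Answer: -4274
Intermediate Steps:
x(u, W) = 6 (x(u, W) = -3*(-2) = 6)
A(d) = d² - 6*d
V(c, K) = -6
V(-37, A(x(-4, -2))) - 1*4268 = -6 - 1*4268 = -6 - 4268 = -4274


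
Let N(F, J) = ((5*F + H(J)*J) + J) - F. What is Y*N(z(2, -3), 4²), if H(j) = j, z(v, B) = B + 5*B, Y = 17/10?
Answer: 340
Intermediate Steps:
Y = 17/10 (Y = 17*(⅒) = 17/10 ≈ 1.7000)
z(v, B) = 6*B
N(F, J) = J + J² + 4*F (N(F, J) = ((5*F + J*J) + J) - F = ((5*F + J²) + J) - F = ((J² + 5*F) + J) - F = (J + J² + 5*F) - F = J + J² + 4*F)
Y*N(z(2, -3), 4²) = 17*(4² + (4²)² + 4*(6*(-3)))/10 = 17*(16 + 16² + 4*(-18))/10 = 17*(16 + 256 - 72)/10 = (17/10)*200 = 340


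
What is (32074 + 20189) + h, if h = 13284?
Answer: 65547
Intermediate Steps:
(32074 + 20189) + h = (32074 + 20189) + 13284 = 52263 + 13284 = 65547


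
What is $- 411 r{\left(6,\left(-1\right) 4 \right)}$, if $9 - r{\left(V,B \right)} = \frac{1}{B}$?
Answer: $- \frac{15207}{4} \approx -3801.8$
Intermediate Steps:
$r{\left(V,B \right)} = 9 - \frac{1}{B}$
$- 411 r{\left(6,\left(-1\right) 4 \right)} = - 411 \left(9 - \frac{1}{\left(-1\right) 4}\right) = - 411 \left(9 - \frac{1}{-4}\right) = - 411 \left(9 - - \frac{1}{4}\right) = - 411 \left(9 + \frac{1}{4}\right) = \left(-411\right) \frac{37}{4} = - \frac{15207}{4}$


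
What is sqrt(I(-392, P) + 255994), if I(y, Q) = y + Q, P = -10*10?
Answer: sqrt(255502) ≈ 505.47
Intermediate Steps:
P = -100
I(y, Q) = Q + y
sqrt(I(-392, P) + 255994) = sqrt((-100 - 392) + 255994) = sqrt(-492 + 255994) = sqrt(255502)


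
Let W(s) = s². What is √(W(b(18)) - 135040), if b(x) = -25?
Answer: 3*I*√14935 ≈ 366.63*I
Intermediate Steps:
√(W(b(18)) - 135040) = √((-25)² - 135040) = √(625 - 135040) = √(-134415) = 3*I*√14935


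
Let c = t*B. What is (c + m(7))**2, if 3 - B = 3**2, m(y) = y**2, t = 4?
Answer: 625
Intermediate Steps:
B = -6 (B = 3 - 1*3**2 = 3 - 1*9 = 3 - 9 = -6)
c = -24 (c = 4*(-6) = -24)
(c + m(7))**2 = (-24 + 7**2)**2 = (-24 + 49)**2 = 25**2 = 625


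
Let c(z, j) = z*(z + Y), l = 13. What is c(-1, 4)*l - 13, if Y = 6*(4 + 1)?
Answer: -390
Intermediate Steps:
Y = 30 (Y = 6*5 = 30)
c(z, j) = z*(30 + z) (c(z, j) = z*(z + 30) = z*(30 + z))
c(-1, 4)*l - 13 = -(30 - 1)*13 - 13 = -1*29*13 - 13 = -29*13 - 13 = -377 - 13 = -390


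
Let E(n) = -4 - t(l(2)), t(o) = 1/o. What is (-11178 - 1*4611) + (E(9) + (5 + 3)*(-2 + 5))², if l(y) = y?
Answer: -61635/4 ≈ -15409.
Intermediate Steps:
t(o) = 1/o
E(n) = -9/2 (E(n) = -4 - 1/2 = -4 - 1*½ = -4 - ½ = -9/2)
(-11178 - 1*4611) + (E(9) + (5 + 3)*(-2 + 5))² = (-11178 - 1*4611) + (-9/2 + (5 + 3)*(-2 + 5))² = (-11178 - 4611) + (-9/2 + 8*3)² = -15789 + (-9/2 + 24)² = -15789 + (39/2)² = -15789 + 1521/4 = -61635/4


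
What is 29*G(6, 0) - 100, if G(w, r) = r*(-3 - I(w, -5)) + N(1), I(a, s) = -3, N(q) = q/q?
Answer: -71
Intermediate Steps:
N(q) = 1
G(w, r) = 1 (G(w, r) = r*(-3 - 1*(-3)) + 1 = r*(-3 + 3) + 1 = r*0 + 1 = 0 + 1 = 1)
29*G(6, 0) - 100 = 29*1 - 100 = 29 - 100 = -71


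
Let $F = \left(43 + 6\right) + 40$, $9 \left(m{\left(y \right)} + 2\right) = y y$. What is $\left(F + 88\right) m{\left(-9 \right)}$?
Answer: $1239$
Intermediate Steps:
$m{\left(y \right)} = -2 + \frac{y^{2}}{9}$ ($m{\left(y \right)} = -2 + \frac{y y}{9} = -2 + \frac{y^{2}}{9}$)
$F = 89$ ($F = 49 + 40 = 89$)
$\left(F + 88\right) m{\left(-9 \right)} = \left(89 + 88\right) \left(-2 + \frac{\left(-9\right)^{2}}{9}\right) = 177 \left(-2 + \frac{1}{9} \cdot 81\right) = 177 \left(-2 + 9\right) = 177 \cdot 7 = 1239$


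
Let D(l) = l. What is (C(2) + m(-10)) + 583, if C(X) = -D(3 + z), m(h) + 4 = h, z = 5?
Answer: 561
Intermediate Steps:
m(h) = -4 + h
C(X) = -8 (C(X) = -(3 + 5) = -1*8 = -8)
(C(2) + m(-10)) + 583 = (-8 + (-4 - 10)) + 583 = (-8 - 14) + 583 = -22 + 583 = 561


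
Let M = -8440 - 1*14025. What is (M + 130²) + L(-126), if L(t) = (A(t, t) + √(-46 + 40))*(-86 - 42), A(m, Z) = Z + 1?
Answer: 10435 - 128*I*√6 ≈ 10435.0 - 313.53*I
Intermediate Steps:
A(m, Z) = 1 + Z
M = -22465 (M = -8440 - 14025 = -22465)
L(t) = -128 - 128*t - 128*I*√6 (L(t) = ((1 + t) + √(-46 + 40))*(-86 - 42) = ((1 + t) + √(-6))*(-128) = ((1 + t) + I*√6)*(-128) = (1 + t + I*√6)*(-128) = -128 - 128*t - 128*I*√6)
(M + 130²) + L(-126) = (-22465 + 130²) + (-128 - 128*(-126) - 128*I*√6) = (-22465 + 16900) + (-128 + 16128 - 128*I*√6) = -5565 + (16000 - 128*I*√6) = 10435 - 128*I*√6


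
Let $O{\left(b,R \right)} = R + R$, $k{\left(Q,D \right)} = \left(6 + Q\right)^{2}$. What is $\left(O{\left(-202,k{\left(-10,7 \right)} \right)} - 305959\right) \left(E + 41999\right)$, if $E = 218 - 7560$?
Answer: $-10602512039$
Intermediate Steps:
$O{\left(b,R \right)} = 2 R$
$E = -7342$ ($E = 218 - 7560 = -7342$)
$\left(O{\left(-202,k{\left(-10,7 \right)} \right)} - 305959\right) \left(E + 41999\right) = \left(2 \left(6 - 10\right)^{2} - 305959\right) \left(-7342 + 41999\right) = \left(2 \left(-4\right)^{2} - 305959\right) 34657 = \left(2 \cdot 16 - 305959\right) 34657 = \left(32 - 305959\right) 34657 = \left(-305927\right) 34657 = -10602512039$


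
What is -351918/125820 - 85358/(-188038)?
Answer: -513279753/219064270 ≈ -2.3431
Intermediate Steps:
-351918/125820 - 85358/(-188038) = -351918*1/125820 - 85358*(-1/188038) = -6517/2330 + 42679/94019 = -513279753/219064270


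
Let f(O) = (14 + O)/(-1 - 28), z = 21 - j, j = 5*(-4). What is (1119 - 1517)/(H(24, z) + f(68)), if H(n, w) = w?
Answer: -11542/1107 ≈ -10.426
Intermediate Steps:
j = -20
z = 41 (z = 21 - 1*(-20) = 21 + 20 = 41)
f(O) = -14/29 - O/29 (f(O) = (14 + O)/(-29) = (14 + O)*(-1/29) = -14/29 - O/29)
(1119 - 1517)/(H(24, z) + f(68)) = (1119 - 1517)/(41 + (-14/29 - 1/29*68)) = -398/(41 + (-14/29 - 68/29)) = -398/(41 - 82/29) = -398/1107/29 = -398*29/1107 = -11542/1107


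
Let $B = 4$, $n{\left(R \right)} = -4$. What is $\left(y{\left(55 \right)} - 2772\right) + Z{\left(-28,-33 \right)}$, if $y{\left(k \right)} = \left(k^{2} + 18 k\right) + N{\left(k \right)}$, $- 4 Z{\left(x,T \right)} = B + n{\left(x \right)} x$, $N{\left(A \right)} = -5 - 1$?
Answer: $1208$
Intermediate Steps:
$N{\left(A \right)} = -6$ ($N{\left(A \right)} = -5 - 1 = -6$)
$Z{\left(x,T \right)} = -1 + x$ ($Z{\left(x,T \right)} = - \frac{4 - 4 x}{4} = -1 + x$)
$y{\left(k \right)} = -6 + k^{2} + 18 k$ ($y{\left(k \right)} = \left(k^{2} + 18 k\right) - 6 = -6 + k^{2} + 18 k$)
$\left(y{\left(55 \right)} - 2772\right) + Z{\left(-28,-33 \right)} = \left(\left(-6 + 55^{2} + 18 \cdot 55\right) - 2772\right) - 29 = \left(\left(-6 + 3025 + 990\right) - 2772\right) - 29 = \left(4009 - 2772\right) - 29 = 1237 - 29 = 1208$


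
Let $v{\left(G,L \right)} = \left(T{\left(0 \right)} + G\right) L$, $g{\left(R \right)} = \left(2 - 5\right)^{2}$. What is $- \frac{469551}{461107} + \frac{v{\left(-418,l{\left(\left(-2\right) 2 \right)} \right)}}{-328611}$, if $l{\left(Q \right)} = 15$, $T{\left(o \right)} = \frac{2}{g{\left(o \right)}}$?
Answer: $- \frac{454230059383}{454574497131} \approx -0.99924$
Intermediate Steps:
$g{\left(R \right)} = 9$ ($g{\left(R \right)} = \left(-3\right)^{2} = 9$)
$T{\left(o \right)} = \frac{2}{9}$
$v{\left(G,L \right)} = L \left(\frac{2}{9} + G\right)$ ($v{\left(G,L \right)} = \left(\frac{2}{9} + G\right) L = L \left(\frac{2}{9} + G\right)$)
$- \frac{469551}{461107} + \frac{v{\left(-418,l{\left(\left(-2\right) 2 \right)} \right)}}{-328611} = - \frac{469551}{461107} + \frac{\frac{1}{9} \cdot 15 \left(2 + 9 \left(-418\right)\right)}{-328611} = \left(-469551\right) \frac{1}{461107} + \frac{1}{9} \cdot 15 \left(2 - 3762\right) \left(- \frac{1}{328611}\right) = - \frac{469551}{461107} + \frac{1}{9} \cdot 15 \left(-3760\right) \left(- \frac{1}{328611}\right) = - \frac{469551}{461107} - - \frac{18800}{985833} = - \frac{469551}{461107} + \frac{18800}{985833} = - \frac{454230059383}{454574497131}$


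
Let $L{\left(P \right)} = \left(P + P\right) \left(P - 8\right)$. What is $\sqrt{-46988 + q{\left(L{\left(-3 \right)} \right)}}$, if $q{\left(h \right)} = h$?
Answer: $i \sqrt{46922} \approx 216.61 i$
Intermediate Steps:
$L{\left(P \right)} = 2 P \left(-8 + P\right)$
$\sqrt{-46988 + q{\left(L{\left(-3 \right)} \right)}} = \sqrt{-46988 + 2 \left(-3\right) \left(-8 - 3\right)} = \sqrt{-46988 + 2 \left(-3\right) \left(-11\right)} = \sqrt{-46988 + 66} = \sqrt{-46922} = i \sqrt{46922}$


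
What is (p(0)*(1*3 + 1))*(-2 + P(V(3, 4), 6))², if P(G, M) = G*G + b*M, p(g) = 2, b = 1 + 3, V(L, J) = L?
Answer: 7688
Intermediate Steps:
b = 4
P(G, M) = G² + 4*M (P(G, M) = G*G + 4*M = G² + 4*M)
(p(0)*(1*3 + 1))*(-2 + P(V(3, 4), 6))² = (2*(1*3 + 1))*(-2 + (3² + 4*6))² = (2*(3 + 1))*(-2 + (9 + 24))² = (2*4)*(-2 + 33)² = 8*31² = 8*961 = 7688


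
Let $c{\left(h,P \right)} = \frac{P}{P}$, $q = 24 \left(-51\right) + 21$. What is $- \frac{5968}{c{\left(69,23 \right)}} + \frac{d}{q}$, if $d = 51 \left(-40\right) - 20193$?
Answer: $- \frac{2385757}{401} \approx -5949.5$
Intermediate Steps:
$q = -1203$ ($q = -1224 + 21 = -1203$)
$d = -22233$ ($d = -2040 - 20193 = -22233$)
$c{\left(h,P \right)} = 1$
$- \frac{5968}{c{\left(69,23 \right)}} + \frac{d}{q} = - \frac{5968}{1} - \frac{22233}{-1203} = \left(-5968\right) 1 - - \frac{7411}{401} = -5968 + \frac{7411}{401} = - \frac{2385757}{401}$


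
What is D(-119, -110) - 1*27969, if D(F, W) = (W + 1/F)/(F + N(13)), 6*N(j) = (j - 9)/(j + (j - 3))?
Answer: -27321201720/976871 ≈ -27968.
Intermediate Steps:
N(j) = (-9 + j)/(6*(-3 + 2*j)) (N(j) = ((j - 9)/(j + (j - 3)))/6 = ((-9 + j)/(j + (-3 + j)))/6 = ((-9 + j)/(-3 + 2*j))/6 = (-9 + j)/(6*(-3 + 2*j)))
D(F, W) = (W + 1/F)/(2/69 + F) (D(F, W) = (W + 1/F)/(F + (-9 + 13)/(6*(-3 + 2*13))) = (W + 1/F)/(F + (⅙)*4/(-3 + 26)) = (W + 1/F)/(F + (⅙)*4/23) = (W + 1/F)/(F + (⅙)*(1/23)*4) = (W + 1/F)/(F + 2/69) = (W + 1/F)/(2/69 + F))
D(-119, -110) - 1*27969 = 69*(1 - 119*(-110))/(-119*(2 + 69*(-119))) - 1*27969 = 69*(-1/119)*(1 + 13090)/(2 - 8211) - 27969 = 69*(-1/119)*13091/(-8209) - 27969 = 69*(-1/119)*(-1/8209)*13091 - 27969 = 903279/976871 - 27969 = -27321201720/976871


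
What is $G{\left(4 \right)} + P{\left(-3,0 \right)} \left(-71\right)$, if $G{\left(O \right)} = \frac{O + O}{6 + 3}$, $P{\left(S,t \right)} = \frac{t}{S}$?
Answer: $\frac{8}{9} \approx 0.88889$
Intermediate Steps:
$G{\left(O \right)} = \frac{2 O}{9}$
$G{\left(4 \right)} + P{\left(-3,0 \right)} \left(-71\right) = \frac{2}{9} \cdot 4 + \frac{0}{-3} \left(-71\right) = \frac{8}{9} + 0 \left(- \frac{1}{3}\right) \left(-71\right) = \frac{8}{9} + 0 \left(-71\right) = \frac{8}{9} + 0 = \frac{8}{9}$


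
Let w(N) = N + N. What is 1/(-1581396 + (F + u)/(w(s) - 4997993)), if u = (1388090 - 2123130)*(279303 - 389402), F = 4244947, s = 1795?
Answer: -1664801/2659686780165 ≈ -6.2594e-7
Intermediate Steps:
u = 80927168960 (u = -735040*(-110099) = 80927168960)
w(N) = 2*N
1/(-1581396 + (F + u)/(w(s) - 4997993)) = 1/(-1581396 + (4244947 + 80927168960)/(2*1795 - 4997993)) = 1/(-1581396 + 80931413907/(3590 - 4997993)) = 1/(-1581396 + 80931413907/(-4994403)) = 1/(-1581396 + 80931413907*(-1/4994403)) = 1/(-1581396 - 26977137969/1664801) = 1/(-2659686780165/1664801) = -1664801/2659686780165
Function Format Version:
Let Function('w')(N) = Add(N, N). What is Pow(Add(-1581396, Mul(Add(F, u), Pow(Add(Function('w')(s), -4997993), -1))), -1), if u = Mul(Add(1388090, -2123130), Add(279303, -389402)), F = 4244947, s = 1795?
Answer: Rational(-1664801, 2659686780165) ≈ -6.2594e-7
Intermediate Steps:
u = 80927168960 (u = Mul(-735040, -110099) = 80927168960)
Function('w')(N) = Mul(2, N)
Pow(Add(-1581396, Mul(Add(F, u), Pow(Add(Function('w')(s), -4997993), -1))), -1) = Pow(Add(-1581396, Mul(Add(4244947, 80927168960), Pow(Add(Mul(2, 1795), -4997993), -1))), -1) = Pow(Add(-1581396, Mul(80931413907, Pow(Add(3590, -4997993), -1))), -1) = Pow(Add(-1581396, Mul(80931413907, Pow(-4994403, -1))), -1) = Pow(Add(-1581396, Mul(80931413907, Rational(-1, 4994403))), -1) = Pow(Add(-1581396, Rational(-26977137969, 1664801)), -1) = Pow(Rational(-2659686780165, 1664801), -1) = Rational(-1664801, 2659686780165)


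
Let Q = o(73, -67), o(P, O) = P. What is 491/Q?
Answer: 491/73 ≈ 6.7260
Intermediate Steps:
Q = 73
491/Q = 491/73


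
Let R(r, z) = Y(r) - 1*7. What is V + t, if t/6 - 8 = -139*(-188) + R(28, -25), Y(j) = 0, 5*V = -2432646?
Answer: -1648656/5 ≈ -3.2973e+5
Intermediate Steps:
V = -2432646/5 (V = (1/5)*(-2432646) = -2432646/5 ≈ -4.8653e+5)
R(r, z) = -7 (R(r, z) = 0 - 1*7 = 0 - 7 = -7)
t = 156798 (t = 48 + 6*(-139*(-188) - 7) = 48 + 6*(26132 - 7) = 48 + 6*26125 = 48 + 156750 = 156798)
V + t = -2432646/5 + 156798 = -1648656/5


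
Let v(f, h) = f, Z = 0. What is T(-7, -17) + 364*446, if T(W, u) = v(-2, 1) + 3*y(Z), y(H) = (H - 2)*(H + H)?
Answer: 162342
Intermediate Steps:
y(H) = 2*H*(-2 + H) (y(H) = (-2 + H)*(2*H) = 2*H*(-2 + H))
T(W, u) = -2 (T(W, u) = -2 + 3*(2*0*(-2 + 0)) = -2 + 3*(2*0*(-2)) = -2 + 3*0 = -2 + 0 = -2)
T(-7, -17) + 364*446 = -2 + 364*446 = -2 + 162344 = 162342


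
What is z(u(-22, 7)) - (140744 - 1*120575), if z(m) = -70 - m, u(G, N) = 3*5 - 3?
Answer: -20251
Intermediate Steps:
u(G, N) = 12 (u(G, N) = 15 - 3 = 12)
z(u(-22, 7)) - (140744 - 1*120575) = (-70 - 1*12) - (140744 - 1*120575) = (-70 - 12) - (140744 - 120575) = -82 - 1*20169 = -82 - 20169 = -20251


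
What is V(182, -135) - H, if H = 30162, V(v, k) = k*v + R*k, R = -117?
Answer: -38937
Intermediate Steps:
V(v, k) = -117*k + k*v (V(v, k) = k*v - 117*k = -117*k + k*v)
V(182, -135) - H = -135*(-117 + 182) - 1*30162 = -135*65 - 30162 = -8775 - 30162 = -38937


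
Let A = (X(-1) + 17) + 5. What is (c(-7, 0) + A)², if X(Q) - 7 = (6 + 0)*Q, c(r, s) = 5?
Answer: 784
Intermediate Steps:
X(Q) = 7 + 6*Q (X(Q) = 7 + (6 + 0)*Q = 7 + 6*Q)
A = 23 (A = ((7 + 6*(-1)) + 17) + 5 = ((7 - 6) + 17) + 5 = (1 + 17) + 5 = 18 + 5 = 23)
(c(-7, 0) + A)² = (5 + 23)² = 28² = 784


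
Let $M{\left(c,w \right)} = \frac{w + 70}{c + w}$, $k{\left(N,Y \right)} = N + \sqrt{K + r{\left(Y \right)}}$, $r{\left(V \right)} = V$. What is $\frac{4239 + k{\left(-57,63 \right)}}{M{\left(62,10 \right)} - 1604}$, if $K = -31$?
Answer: $- \frac{18819}{7213} - \frac{18 \sqrt{2}}{7213} \approx -2.6126$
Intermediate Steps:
$k{\left(N,Y \right)} = N + \sqrt{-31 + Y}$
$M{\left(c,w \right)} = \frac{70 + w}{c + w}$
$\frac{4239 + k{\left(-57,63 \right)}}{M{\left(62,10 \right)} - 1604} = \frac{4239 - \left(57 - \sqrt{-31 + 63}\right)}{\frac{70 + 10}{62 + 10} - 1604} = \frac{4239 - \left(57 - \sqrt{32}\right)}{\frac{1}{72} \cdot 80 - 1604} = \frac{4239 - \left(57 - 4 \sqrt{2}\right)}{\frac{1}{72} \cdot 80 - 1604} = \frac{4182 + 4 \sqrt{2}}{\frac{10}{9} - 1604} = \frac{4182 + 4 \sqrt{2}}{- \frac{14426}{9}} = \left(4182 + 4 \sqrt{2}\right) \left(- \frac{9}{14426}\right) = - \frac{18819}{7213} - \frac{18 \sqrt{2}}{7213}$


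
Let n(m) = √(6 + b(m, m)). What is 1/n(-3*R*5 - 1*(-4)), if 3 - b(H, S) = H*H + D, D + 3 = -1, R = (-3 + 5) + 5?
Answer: -I*√283/1698 ≈ -0.0099073*I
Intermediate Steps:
R = 7 (R = 2 + 5 = 7)
D = -4 (D = -3 - 1 = -4)
b(H, S) = 7 - H² (b(H, S) = 3 - (H*H - 4) = 3 - (H² - 4) = 3 - (-4 + H²) = 3 + (4 - H²) = 7 - H²)
n(m) = √(13 - m²) (n(m) = √(6 + (7 - m²)) = √(13 - m²))
1/n(-3*R*5 - 1*(-4)) = 1/(√(13 - (-3*7*5 - 1*(-4))²)) = 1/(√(13 - (-21*5 + 4)²)) = 1/(√(13 - (-105 + 4)²)) = 1/(√(13 - 1*(-101)²)) = 1/(√(13 - 1*10201)) = 1/(√(13 - 10201)) = 1/(√(-10188)) = 1/(6*I*√283) = -I*√283/1698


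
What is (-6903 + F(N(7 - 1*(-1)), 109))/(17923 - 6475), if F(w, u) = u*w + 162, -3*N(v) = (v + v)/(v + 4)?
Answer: -61105/103032 ≈ -0.59307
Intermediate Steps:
N(v) = -2*v/(3*(4 + v)) (N(v) = -(v + v)/(3*(v + 4)) = -2*v/(3*(4 + v)))
F(w, u) = 162 + u*w
(-6903 + F(N(7 - 1*(-1)), 109))/(17923 - 6475) = (-6903 + (162 + 109*(-2*(7 - 1*(-1))/(12 + 3*(7 - 1*(-1))))))/(17923 - 6475) = (-6903 + (162 + 109*(-2*(7 + 1)/(12 + 3*(7 + 1)))))/11448 = (-6903 + (162 + 109*(-2*8/(12 + 3*8))))*(1/11448) = (-6903 + (162 + 109*(-2*8/(12 + 24))))*(1/11448) = (-6903 + (162 + 109*(-2*8/36)))*(1/11448) = (-6903 + (162 + 109*(-2*8*1/36)))*(1/11448) = (-6903 + (162 + 109*(-4/9)))*(1/11448) = (-6903 + (162 - 436/9))*(1/11448) = (-6903 + 1022/9)*(1/11448) = -61105/9*1/11448 = -61105/103032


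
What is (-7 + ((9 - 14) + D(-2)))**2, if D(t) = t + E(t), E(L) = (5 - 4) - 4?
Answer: 289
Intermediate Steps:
E(L) = -3 (E(L) = 1 - 4 = -3)
D(t) = -3 + t (D(t) = t - 3 = -3 + t)
(-7 + ((9 - 14) + D(-2)))**2 = (-7 + ((9 - 14) + (-3 - 2)))**2 = (-7 + (-5 - 5))**2 = (-7 - 10)**2 = (-17)**2 = 289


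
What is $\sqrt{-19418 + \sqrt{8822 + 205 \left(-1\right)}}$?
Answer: $\sqrt{-19418 + \sqrt{8617}} \approx 139.01 i$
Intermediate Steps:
$\sqrt{-19418 + \sqrt{8822 + 205 \left(-1\right)}} = \sqrt{-19418 + \sqrt{8822 - 205}} = \sqrt{-19418 + \sqrt{8617}}$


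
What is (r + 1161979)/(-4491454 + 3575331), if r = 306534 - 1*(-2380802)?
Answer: -3849315/916123 ≈ -4.2017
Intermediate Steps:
r = 2687336 (r = 306534 + 2380802 = 2687336)
(r + 1161979)/(-4491454 + 3575331) = (2687336 + 1161979)/(-4491454 + 3575331) = 3849315/(-916123) = 3849315*(-1/916123) = -3849315/916123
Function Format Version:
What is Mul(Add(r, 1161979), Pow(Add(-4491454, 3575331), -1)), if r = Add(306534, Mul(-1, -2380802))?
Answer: Rational(-3849315, 916123) ≈ -4.2017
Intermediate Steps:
r = 2687336 (r = Add(306534, 2380802) = 2687336)
Mul(Add(r, 1161979), Pow(Add(-4491454, 3575331), -1)) = Mul(Add(2687336, 1161979), Pow(Add(-4491454, 3575331), -1)) = Mul(3849315, Pow(-916123, -1)) = Mul(3849315, Rational(-1, 916123)) = Rational(-3849315, 916123)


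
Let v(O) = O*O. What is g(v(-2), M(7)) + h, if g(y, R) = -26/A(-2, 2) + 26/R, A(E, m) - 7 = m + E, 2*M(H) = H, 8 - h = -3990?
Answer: 28012/7 ≈ 4001.7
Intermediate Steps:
h = 3998 (h = 8 - 1*(-3990) = 8 + 3990 = 3998)
M(H) = H/2
A(E, m) = 7 + E + m (A(E, m) = 7 + (m + E) = 7 + (E + m) = 7 + E + m)
v(O) = O²
g(y, R) = -26/7 + 26/R (g(y, R) = -26/(7 - 2 + 2) + 26/R = -26/7 + 26/R)
g(v(-2), M(7)) + h = (-26/7 + 26/(((½)*7))) + 3998 = (-26/7 + 26/(7/2)) + 3998 = (-26/7 + 26*(2/7)) + 3998 = (-26/7 + 52/7) + 3998 = 26/7 + 3998 = 28012/7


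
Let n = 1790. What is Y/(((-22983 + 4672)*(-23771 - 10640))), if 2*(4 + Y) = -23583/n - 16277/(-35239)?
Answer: -1306527987/79490633580144020 ≈ -1.6436e-8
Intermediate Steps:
Y = -1306527987/126155620 (Y = -4 + (-23583/1790 - 16277/(-35239))/2 = -4 + (-23583*1/1790 - 16277*(-1/35239))/2 = -4 + (-23583/1790 + 16277/35239)/2 = -4 + (½)*(-801905507/63077810) = -4 - 801905507/126155620 = -1306527987/126155620 ≈ -10.356)
Y/(((-22983 + 4672)*(-23771 - 10640))) = -1306527987*1/((-23771 - 10640)*(-22983 + 4672))/126155620 = -1306527987/(126155620*((-18311*(-34411)))) = -1306527987/126155620/630099821 = -1306527987/126155620*1/630099821 = -1306527987/79490633580144020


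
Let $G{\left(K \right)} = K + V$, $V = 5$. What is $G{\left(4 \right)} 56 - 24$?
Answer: $480$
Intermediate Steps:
$G{\left(K \right)} = 5 + K$ ($G{\left(K \right)} = K + 5 = 5 + K$)
$G{\left(4 \right)} 56 - 24 = \left(5 + 4\right) 56 - 24 = 9 \cdot 56 - 24 = 504 - 24 = 480$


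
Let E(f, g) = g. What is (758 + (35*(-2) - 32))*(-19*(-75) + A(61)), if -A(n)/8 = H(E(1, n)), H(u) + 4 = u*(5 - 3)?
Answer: 315536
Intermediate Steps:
H(u) = -4 + 2*u (H(u) = -4 + u*(5 - 3) = -4 + u*2 = -4 + 2*u)
A(n) = 32 - 16*n (A(n) = -8*(-4 + 2*n) = 32 - 16*n)
(758 + (35*(-2) - 32))*(-19*(-75) + A(61)) = (758 + (35*(-2) - 32))*(-19*(-75) + (32 - 16*61)) = (758 + (-70 - 32))*(1425 + (32 - 976)) = (758 - 102)*(1425 - 944) = 656*481 = 315536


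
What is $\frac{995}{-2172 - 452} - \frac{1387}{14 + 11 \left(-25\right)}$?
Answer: $\frac{3379793}{684864} \approx 4.935$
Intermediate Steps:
$\frac{995}{-2172 - 452} - \frac{1387}{14 + 11 \left(-25\right)} = \frac{995}{-2624} - \frac{1387}{14 - 275} = 995 \left(- \frac{1}{2624}\right) - \frac{1387}{-261} = - \frac{995}{2624} - - \frac{1387}{261} = - \frac{995}{2624} + \frac{1387}{261} = \frac{3379793}{684864}$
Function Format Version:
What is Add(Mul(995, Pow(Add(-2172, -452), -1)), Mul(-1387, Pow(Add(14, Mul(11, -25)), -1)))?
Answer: Rational(3379793, 684864) ≈ 4.9350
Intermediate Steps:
Add(Mul(995, Pow(Add(-2172, -452), -1)), Mul(-1387, Pow(Add(14, Mul(11, -25)), -1))) = Add(Mul(995, Pow(-2624, -1)), Mul(-1387, Pow(Add(14, -275), -1))) = Add(Mul(995, Rational(-1, 2624)), Mul(-1387, Pow(-261, -1))) = Add(Rational(-995, 2624), Mul(-1387, Rational(-1, 261))) = Add(Rational(-995, 2624), Rational(1387, 261)) = Rational(3379793, 684864)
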